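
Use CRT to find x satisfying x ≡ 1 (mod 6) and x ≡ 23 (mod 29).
139

Using Chinese Remainder Theorem:
M = 6 × 29 = 174
M1 = 29, M2 = 6
y1 = 29^(-1) mod 6 = 5
y2 = 6^(-1) mod 29 = 5
x = (1×29×5 + 23×6×5) mod 174 = 139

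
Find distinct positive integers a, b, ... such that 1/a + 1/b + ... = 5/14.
1/3 + 1/42

Greedy algorithm:
5/14: ceiling(14/5) = 3, use 1/3
1/42: ceiling(42/1) = 42, use 1/42
Result: 5/14 = 1/3 + 1/42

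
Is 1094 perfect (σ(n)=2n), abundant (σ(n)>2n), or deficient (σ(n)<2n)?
deficient

Proper divisors of 1094: sum = 1 + 2 + 547 = 550
Since 550 < 1094, 1094 is deficient.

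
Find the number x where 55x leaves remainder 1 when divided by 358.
345

gcd(55, 358) = 1, so the inverse exists.
Extended Euclidean algorithm on (358, 55):
358 = 6 × 55 + 28  ⟹  28 = (1)·358 + (-6)·55
55 = 1 × 28 + 27  ⟹  27 = (-1)·358 + (7)·55
28 = 1 × 27 + 1  ⟹  1 = (2)·358 + (-13)·55
So (-13)·55 ≡ 1 (mod 358), i.e. 55^(-1) ≡ -13 ≡ 345 (mod 358).
Check: 55 × 345 = 18975 ≡ 1 (mod 358)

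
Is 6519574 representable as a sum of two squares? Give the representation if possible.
Not possible

Factorization: 6519574 = 2 × 41 × 43^3
By Fermat: n is sum of two squares iff every prime p ≡ 3 (mod 4) appears to even power.
Prime(s) ≡ 3 (mod 4) with odd exponent: [(43, 3)]
Therefore 6519574 cannot be expressed as a² + b².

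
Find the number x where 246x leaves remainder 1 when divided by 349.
288

gcd(246, 349) = 1, so the inverse exists.
Extended Euclidean algorithm on (349, 246):
349 = 1 × 246 + 103  ⟹  103 = (1)·349 + (-1)·246
246 = 2 × 103 + 40  ⟹  40 = (-2)·349 + (3)·246
103 = 2 × 40 + 23  ⟹  23 = (5)·349 + (-7)·246
40 = 1 × 23 + 17  ⟹  17 = (-7)·349 + (10)·246
23 = 1 × 17 + 6  ⟹  6 = (12)·349 + (-17)·246
17 = 2 × 6 + 5  ⟹  5 = (-31)·349 + (44)·246
6 = 1 × 5 + 1  ⟹  1 = (43)·349 + (-61)·246
So (-61)·246 ≡ 1 (mod 349), i.e. 246^(-1) ≡ -61 ≡ 288 (mod 349).
Check: 246 × 288 = 70848 ≡ 1 (mod 349)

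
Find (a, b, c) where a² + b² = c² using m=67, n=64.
(393, 8576, 8585)

Euclid's formula: a = m² - n², b = 2mn, c = m² + n²
m = 67, n = 64
a = 67² - 64² = 4489 - 4096 = 393
b = 2 × 67 × 64 = 8576
c = 67² + 64² = 4489 + 4096 = 8585
Verification: 393² + 8576² = 154449 + 73547776 = 73702225 = 8585² ✓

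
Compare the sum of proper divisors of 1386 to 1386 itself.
abundant

Proper divisors of 1386: sum = 1 + 2 + 3 + 6 + 7 + 9 + 11 + 14 + ... + 198 + 231 + 462 + 693 (23 divisors) = 2358
Since 2358 > 1386, 1386 is abundant.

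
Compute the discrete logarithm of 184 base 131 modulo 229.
220

Baby-step giant-step with step n = ⌈√229⌉ = 16.
Baby steps 131^j mod 229 (j:value) for j=0..15: 0:1, 1:131, 2:215, 3:227, 4:196, 5:28, 6:4, 7:66, 8:173, 9:221, 10:97, 11:112, 12:16, 13:35, 14:5, 15:197.
Giant-step multiplier: 131^(-16) ≡ 131^(228-16) = 131^212 ≡ 193 (mod 229).
Giant steps γ_i = 184·193^i mod 229: γ_0=184, γ_1=17, γ_2=75, γ_3=48, γ_4=104, γ_5=149, γ_6=132, γ_7=57, γ_8=9, γ_9=134, γ_10=214, γ_11=82, γ_12=25, γ_13=16 (in table at j=12).
x = i·n + j = 13·16 + 12 = 220.
Check: 131^220 ≡ 184 (mod 229).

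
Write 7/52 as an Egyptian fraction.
1/8 + 1/104

Greedy algorithm:
7/52: ceiling(52/7) = 8, use 1/8
1/104: ceiling(104/1) = 104, use 1/104
Result: 7/52 = 1/8 + 1/104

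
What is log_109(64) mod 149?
54

Baby-step giant-step with step n = ⌈√149⌉ = 13.
Baby steps 109^j mod 149 (j:value) for j=0..12: 0:1, 1:109, 2:110, 3:70, 4:31, 5:101, 6:132, 7:84, 8:67, 9:2, 10:69, 11:71, 12:140.
Giant-step multiplier: 109^(-13) ≡ 109^(148-13) = 109^135 ≡ 137 (mod 149).
Giant steps γ_i = 64·137^i mod 149: γ_0=64, γ_1=126, γ_2=127, γ_3=115, γ_4=110 (in table at j=2).
x = i·n + j = 4·13 + 2 = 54.
Check: 109^54 ≡ 64 (mod 149).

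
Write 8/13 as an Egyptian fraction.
1/2 + 1/9 + 1/234

Greedy algorithm:
8/13: ceiling(13/8) = 2, use 1/2
3/26: ceiling(26/3) = 9, use 1/9
1/234: ceiling(234/1) = 234, use 1/234
Result: 8/13 = 1/2 + 1/9 + 1/234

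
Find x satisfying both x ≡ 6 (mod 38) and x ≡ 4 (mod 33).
994

Using Chinese Remainder Theorem:
M = 38 × 33 = 1254
M1 = 33, M2 = 38
y1 = 33^(-1) mod 38 = 15
y2 = 38^(-1) mod 33 = 20
x = (6×33×15 + 4×38×20) mod 1254 = 994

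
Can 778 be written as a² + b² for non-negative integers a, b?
7² + 27² (a=7, b=27)

Factorization: 778 = 2 × 389
By Fermat: n is sum of two squares iff every prime p ≡ 3 (mod 4) appears to even power.
All primes ≡ 3 (mod 4) appear to even power.
Search a = 0, 1, 2, … for 778 - a² a perfect square: first hit at a = 7: 778 - 49 = 729 = 27².
778 = 7² + 27² = 49 + 729 ✓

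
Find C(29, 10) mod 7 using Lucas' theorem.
0

Using Lucas' theorem:
Write n=29 and k=10 in base 7:
n in base 7: [4, 1]
k in base 7: [1, 3]
C(29,10) mod 7 = ∏ C(n_i, k_i) mod 7
Digit binomials (mod 7): C(4,1) = 4; C(1,3) = 0 (k_i > n_i)
Product: 4 × 0 = 0 ≡ 0 (mod 7)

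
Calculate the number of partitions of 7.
15

p(n) counts ways to write n as a sum of positive integers (order ignored).
Examples: 7; 6 + 1; 5 + 2; 5 + 1 + 1; 4 + 3; ... (15 total)
p(7) = 15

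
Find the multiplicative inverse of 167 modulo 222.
113

gcd(167, 222) = 1, so the inverse exists.
Extended Euclidean algorithm on (222, 167):
222 = 1 × 167 + 55  ⟹  55 = (1)·222 + (-1)·167
167 = 3 × 55 + 2  ⟹  2 = (-3)·222 + (4)·167
55 = 27 × 2 + 1  ⟹  1 = (82)·222 + (-109)·167
So (-109)·167 ≡ 1 (mod 222), i.e. 167^(-1) ≡ -109 ≡ 113 (mod 222).
Check: 167 × 113 = 18871 ≡ 1 (mod 222)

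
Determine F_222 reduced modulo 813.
287

Matrix identity: Q^n = [[F_(n+1), F_n], [F_n, F_(n-1)]] with Q = [[1,1],[1,0]].
n = 222 = 11011110₂. Square-and-multiply, entries mod 813:
Q^1 = [[1,1],[1,0]]
Q^3 = (Q^1)²·Q = [[3,2],[2,1]]
Q^6 = (Q^3)² = [[13,8],[8,5]]
Q^13 = (Q^6)²·Q = [[377,233],[233,144]]
Q^27 = (Q^13)²·Q = [[741,485],[485,256]]
Q^55 = (Q^27)²·Q = [[384,574],[574,623]]
Q^111 = (Q^55)²·Q = [[489,514],[514,788]]
Q^222 = (Q^111)² = [[70,287],[287,596]]
F_222 mod 813 = Q^222[0][1] = 287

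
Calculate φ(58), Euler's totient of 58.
28

58 = 2 × 29
φ(n) = n × ∏(1 - 1/p) for each prime p dividing n
φ(58) = 58 × (1 - 1/2) × (1 - 1/29) = 28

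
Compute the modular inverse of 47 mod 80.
63

gcd(47, 80) = 1, so the inverse exists.
Extended Euclidean algorithm on (80, 47):
80 = 1 × 47 + 33  ⟹  33 = (1)·80 + (-1)·47
47 = 1 × 33 + 14  ⟹  14 = (-1)·80 + (2)·47
33 = 2 × 14 + 5  ⟹  5 = (3)·80 + (-5)·47
14 = 2 × 5 + 4  ⟹  4 = (-7)·80 + (12)·47
5 = 1 × 4 + 1  ⟹  1 = (10)·80 + (-17)·47
So (-17)·47 ≡ 1 (mod 80), i.e. 47^(-1) ≡ -17 ≡ 63 (mod 80).
Check: 47 × 63 = 2961 ≡ 1 (mod 80)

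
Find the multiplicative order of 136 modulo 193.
192

193 is prime, so ord(136) divides φ(193) = 192.
Divisors of 192: 1, 2, 3, 4, 6, 8, 12, 16, 24, 32, 48, 64, 96, 192.
Repeated squaring: 136^1 ≡ 136, 136^2 ≡ 161, 136^4 ≡ 59, 136^8 ≡ 7, 136^16 ≡ 49, 136^32 ≡ 85, 136^64 ≡ 84, 136^128 ≡ 108 (mod 193).
Test 136^d mod 193 for each divisor d in increasing order:
136^1 ≡ 136
136^2 ≡ 161
136^3 = 136^2·136^1 ≡ 87
136^4 ≡ 59
136^6 = 136^4·136^2 ≡ 42
136^8 ≡ 7
136^12 = 136^8·136^4 ≡ 27
136^16 ≡ 49
136^24 = 136^16·136^8 ≡ 150
136^32 ≡ 85
136^48 = 136^32·136^16 ≡ 112
136^64 ≡ 84
136^96 = 136^64·136^32 ≡ 192
136^192 = 136^128·136^64 ≡ 1  ← first divisor giving 1
The order is 192.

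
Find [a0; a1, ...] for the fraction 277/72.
[3; 1, 5, 1, 1, 5]

Euclidean algorithm steps:
277 = 3 × 72 + 61
72 = 1 × 61 + 11
61 = 5 × 11 + 6
11 = 1 × 6 + 5
6 = 1 × 5 + 1
5 = 5 × 1 + 0
Continued fraction: [3; 1, 5, 1, 1, 5]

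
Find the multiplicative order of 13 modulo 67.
66

67 is prime, so ord(13) divides φ(67) = 66.
Divisors of 66: 1, 2, 3, 6, 11, 22, 33, 66.
Repeated squaring: 13^1 ≡ 13, 13^2 ≡ 35, 13^4 ≡ 19, 13^8 ≡ 26, 13^16 ≡ 6, 13^32 ≡ 36, 13^64 ≡ 23 (mod 67).
Test 13^d mod 67 for each divisor d in increasing order:
13^1 ≡ 13
13^2 ≡ 35
13^3 = 13^2·13^1 ≡ 53
13^6 = 13^4·13^2 ≡ 62
13^11 = 13^8·13^2·13^1 ≡ 38
13^22 = 13^16·13^4·13^2 ≡ 37
13^33 = 13^32·13^1 ≡ 66
13^66 = 13^64·13^2 ≡ 1  ← first divisor giving 1
The order is 66.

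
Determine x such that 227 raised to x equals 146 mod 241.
113

Baby-step giant-step with step n = ⌈√241⌉ = 16.
Baby steps 227^j mod 241 (j:value) for j=0..15: 0:1, 1:227, 2:196, 3:148, 4:97, 5:88, 6:214, 7:137, 8:10, 9:101, 10:32, 11:34, 12:6, 13:157, 14:212, 15:165.
Giant-step multiplier: 227^(-16) ≡ 227^(240-16) = 227^224 ≡ 94 (mod 241).
Giant steps γ_i = 146·94^i mod 241: γ_0=146, γ_1=228, γ_2=224, γ_3=89, γ_4=172, γ_5=21, γ_6=46, γ_7=227 (in table at j=1).
x = i·n + j = 7·16 + 1 = 113.
Check: 227^113 ≡ 146 (mod 241).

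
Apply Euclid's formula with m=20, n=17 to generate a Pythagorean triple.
(111, 680, 689)

Euclid's formula: a = m² - n², b = 2mn, c = m² + n²
m = 20, n = 17
a = 20² - 17² = 400 - 289 = 111
b = 2 × 20 × 17 = 680
c = 20² + 17² = 400 + 289 = 689
Verification: 111² + 680² = 12321 + 462400 = 474721 = 689² ✓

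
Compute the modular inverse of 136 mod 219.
124

gcd(136, 219) = 1, so the inverse exists.
Extended Euclidean algorithm on (219, 136):
219 = 1 × 136 + 83  ⟹  83 = (1)·219 + (-1)·136
136 = 1 × 83 + 53  ⟹  53 = (-1)·219 + (2)·136
83 = 1 × 53 + 30  ⟹  30 = (2)·219 + (-3)·136
53 = 1 × 30 + 23  ⟹  23 = (-3)·219 + (5)·136
30 = 1 × 23 + 7  ⟹  7 = (5)·219 + (-8)·136
23 = 3 × 7 + 2  ⟹  2 = (-18)·219 + (29)·136
7 = 3 × 2 + 1  ⟹  1 = (59)·219 + (-95)·136
So (-95)·136 ≡ 1 (mod 219), i.e. 136^(-1) ≡ -95 ≡ 124 (mod 219).
Check: 136 × 124 = 16864 ≡ 1 (mod 219)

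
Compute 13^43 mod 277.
102

Repeated squaring. Binary of 43 = 101011.
13^1 ≡ 13 (mod 277); 13^2 ≡ 169 (mod 277); 13^4 ≡ 30 (mod 277); 13^8 ≡ 69 (mod 277); 13^16 ≡ 52 (mod 277); 13^32 ≡ 211 (mod 277)
13^43 = 13^1 × 13^2 × 13^8 × 13^32 ≡ 102 (mod 277)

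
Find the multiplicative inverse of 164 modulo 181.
149

gcd(164, 181) = 1, so the inverse exists.
Extended Euclidean algorithm on (181, 164):
181 = 1 × 164 + 17  ⟹  17 = (1)·181 + (-1)·164
164 = 9 × 17 + 11  ⟹  11 = (-9)·181 + (10)·164
17 = 1 × 11 + 6  ⟹  6 = (10)·181 + (-11)·164
11 = 1 × 6 + 5  ⟹  5 = (-19)·181 + (21)·164
6 = 1 × 5 + 1  ⟹  1 = (29)·181 + (-32)·164
So (-32)·164 ≡ 1 (mod 181), i.e. 164^(-1) ≡ -32 ≡ 149 (mod 181).
Check: 164 × 149 = 24436 ≡ 1 (mod 181)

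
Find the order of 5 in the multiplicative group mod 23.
22

23 is prime, so ord(5) divides φ(23) = 22.
Divisors of 22: 1, 2, 11, 22.
Repeated squaring: 5^1 ≡ 5, 5^2 ≡ 2, 5^4 ≡ 4, 5^8 ≡ 16, 5^16 ≡ 3 (mod 23).
Test 5^d mod 23 for each divisor d in increasing order:
5^1 ≡ 5
5^2 ≡ 2
5^11 = 5^8·5^2·5^1 ≡ 22
5^22 = 5^16·5^4·5^2 ≡ 1  ← first divisor giving 1
The order is 22.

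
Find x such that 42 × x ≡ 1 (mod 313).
82

gcd(42, 313) = 1, so the inverse exists.
Extended Euclidean algorithm on (313, 42):
313 = 7 × 42 + 19  ⟹  19 = (1)·313 + (-7)·42
42 = 2 × 19 + 4  ⟹  4 = (-2)·313 + (15)·42
19 = 4 × 4 + 3  ⟹  3 = (9)·313 + (-67)·42
4 = 1 × 3 + 1  ⟹  1 = (-11)·313 + (82)·42
So (82)·42 ≡ 1 (mod 313), i.e. 42^(-1) ≡ 82 (mod 313).
Check: 42 × 82 = 3444 ≡ 1 (mod 313)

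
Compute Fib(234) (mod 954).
676

Matrix identity: Q^n = [[F_(n+1), F_n], [F_n, F_(n-1)]] with Q = [[1,1],[1,0]].
n = 234 = 11101010₂. Square-and-multiply, entries mod 954:
Q^1 = [[1,1],[1,0]]
Q^3 = (Q^1)²·Q = [[3,2],[2,1]]
Q^7 = (Q^3)²·Q = [[21,13],[13,8]]
Q^14 = (Q^7)² = [[610,377],[377,233]]
Q^29 = (Q^14)²·Q = [[152,23],[23,129]]
Q^58 = (Q^29)² = [[737,739],[739,952]]
Q^117 = (Q^58)²·Q = [[161,776],[776,339]]
Q^234 = (Q^117)² = [[365,676],[676,643]]
F_234 mod 954 = Q^234[0][1] = 676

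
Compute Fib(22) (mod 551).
79

Matrix identity: Q^n = [[F_(n+1), F_n], [F_n, F_(n-1)]] with Q = [[1,1],[1,0]].
n = 22 = 10110₂. Square-and-multiply, entries mod 551:
Q^1 = [[1,1],[1,0]]
Q^2 = (Q^1)² = [[2,1],[1,1]]
Q^5 = (Q^2)²·Q = [[8,5],[5,3]]
Q^11 = (Q^5)²·Q = [[144,89],[89,55]]
Q^22 = (Q^11)² = [[5,79],[79,477]]
F_22 mod 551 = Q^22[0][1] = 79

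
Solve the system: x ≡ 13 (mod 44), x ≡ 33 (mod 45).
1113

Using Chinese Remainder Theorem:
M = 44 × 45 = 1980
M1 = 45, M2 = 44
y1 = 45^(-1) mod 44 = 1
y2 = 44^(-1) mod 45 = 44
x = (13×45×1 + 33×44×44) mod 1980 = 1113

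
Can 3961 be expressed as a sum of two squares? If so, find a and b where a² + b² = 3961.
19² + 60² (a=19, b=60)

Factorization: 3961 = 17 × 233
By Fermat: n is sum of two squares iff every prime p ≡ 3 (mod 4) appears to even power.
All primes ≡ 3 (mod 4) appear to even power.
Search a = 0, 1, 2, … for 3961 - a² a perfect square: first hit at a = 19: 3961 - 361 = 3600 = 60².
3961 = 19² + 60² = 361 + 3600 ✓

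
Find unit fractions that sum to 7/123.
1/18 + 1/738

Greedy algorithm:
7/123: ceiling(123/7) = 18, use 1/18
1/738: ceiling(738/1) = 738, use 1/738
Result: 7/123 = 1/18 + 1/738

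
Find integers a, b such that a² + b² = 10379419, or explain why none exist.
Not possible

Factorization: 10379419 = 29 × 71^3
By Fermat: n is sum of two squares iff every prime p ≡ 3 (mod 4) appears to even power.
Prime(s) ≡ 3 (mod 4) with odd exponent: [(71, 3)]
Therefore 10379419 cannot be expressed as a² + b².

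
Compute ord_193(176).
192

193 is prime, so ord(176) divides φ(193) = 192.
Divisors of 192: 1, 2, 3, 4, 6, 8, 12, 16, 24, 32, 48, 64, 96, 192.
Repeated squaring: 176^1 ≡ 176, 176^2 ≡ 96, 176^4 ≡ 145, 176^8 ≡ 181, 176^16 ≡ 144, 176^32 ≡ 85, 176^64 ≡ 84, 176^128 ≡ 108 (mod 193).
Test 176^d mod 193 for each divisor d in increasing order:
176^1 ≡ 176
176^2 ≡ 96
176^3 = 176^2·176^1 ≡ 105
176^4 ≡ 145
176^6 = 176^4·176^2 ≡ 24
176^8 ≡ 181
176^12 = 176^8·176^4 ≡ 190
176^16 ≡ 144
176^24 = 176^16·176^8 ≡ 9
176^32 ≡ 85
176^48 = 176^32·176^16 ≡ 81
176^64 ≡ 84
176^96 = 176^64·176^32 ≡ 192
176^192 = 176^128·176^64 ≡ 1  ← first divisor giving 1
The order is 192.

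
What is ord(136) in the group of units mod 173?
43

173 is prime, so ord(136) divides φ(173) = 172.
Divisors of 172: 1, 2, 4, 43, 86, 172.
Repeated squaring: 136^1 ≡ 136, 136^2 ≡ 158, 136^4 ≡ 52, 136^8 ≡ 109, 136^16 ≡ 117, 136^32 ≡ 22, 136^64 ≡ 138, 136^128 ≡ 14 (mod 173).
Test 136^d mod 173 for each divisor d in increasing order:
136^1 ≡ 136
136^2 ≡ 158
136^4 ≡ 52
136^43 = 136^32·136^8·136^2·136^1 ≡ 1  ← first divisor giving 1
The order is 43.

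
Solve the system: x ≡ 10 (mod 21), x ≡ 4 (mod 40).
724

Using Chinese Remainder Theorem:
M = 21 × 40 = 840
M1 = 40, M2 = 21
y1 = 40^(-1) mod 21 = 10
y2 = 21^(-1) mod 40 = 21
x = (10×40×10 + 4×21×21) mod 840 = 724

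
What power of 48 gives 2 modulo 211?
143

Baby-step giant-step with step n = ⌈√211⌉ = 15.
Baby steps 48^j mod 211 (j:value) for j=0..14: 0:1, 1:48, 2:194, 3:28, 4:78, 5:157, 6:151, 7:74, 8:176, 9:8, 10:173, 11:75, 12:13, 13:202, 14:201.
Giant-step multiplier: 48^(-15) ≡ 48^(210-15) = 48^195 ≡ 40 (mod 211).
Giant steps γ_i = 2·40^i mod 211: γ_0=2, γ_1=80, γ_2=35, γ_3=134, γ_4=85, γ_5=24, γ_6=116, γ_7=209, γ_8=131, γ_9=176 (in table at j=8).
x = i·n + j = 9·15 + 8 = 143.
Check: 48^143 ≡ 2 (mod 211).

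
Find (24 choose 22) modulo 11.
1

Using Lucas' theorem:
Write n=24 and k=22 in base 11:
n in base 11: [2, 2]
k in base 11: [2, 0]
C(24,22) mod 11 = ∏ C(n_i, k_i) mod 11
Digit binomials (mod 11): C(2,2) = 1; C(2,0) = 1
Product: 1 × 1 = 1 ≡ 1 (mod 11)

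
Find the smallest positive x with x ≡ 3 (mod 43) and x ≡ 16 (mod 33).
1336

Using Chinese Remainder Theorem:
M = 43 × 33 = 1419
M1 = 33, M2 = 43
y1 = 33^(-1) mod 43 = 30
y2 = 43^(-1) mod 33 = 10
x = (3×33×30 + 16×43×10) mod 1419 = 1336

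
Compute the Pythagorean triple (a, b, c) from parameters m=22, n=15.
(259, 660, 709)

Euclid's formula: a = m² - n², b = 2mn, c = m² + n²
m = 22, n = 15
a = 22² - 15² = 484 - 225 = 259
b = 2 × 22 × 15 = 660
c = 22² + 15² = 484 + 225 = 709
Verification: 259² + 660² = 67081 + 435600 = 502681 = 709² ✓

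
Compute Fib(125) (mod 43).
30

Matrix identity: Q^n = [[F_(n+1), F_n], [F_n, F_(n-1)]] with Q = [[1,1],[1,0]].
n = 125 = 1111101₂. Square-and-multiply, entries mod 43:
Q^1 = [[1,1],[1,0]]
Q^3 = (Q^1)²·Q = [[3,2],[2,1]]
Q^7 = (Q^3)²·Q = [[21,13],[13,8]]
Q^15 = (Q^7)²·Q = [[41,8],[8,33]]
Q^31 = (Q^15)²·Q = [[15,25],[25,33]]
Q^62 = (Q^31)² = [[33,39],[39,37]]
Q^125 = (Q^62)²·Q = [[8,30],[30,21]]
F_125 mod 43 = Q^125[0][1] = 30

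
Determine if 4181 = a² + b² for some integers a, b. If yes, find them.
34² + 55² (a=34, b=55)

Factorization: 4181 = 37 × 113
By Fermat: n is sum of two squares iff every prime p ≡ 3 (mod 4) appears to even power.
All primes ≡ 3 (mod 4) appear to even power.
Search a = 0, 1, 2, … for 4181 - a² a perfect square: first hit at a = 34: 4181 - 1156 = 3025 = 55².
4181 = 34² + 55² = 1156 + 3025 ✓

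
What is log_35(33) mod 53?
43

Baby-step giant-step with step n = ⌈√53⌉ = 8.
Baby steps 35^j mod 53 (j:value) for j=0..7: 0:1, 1:35, 2:6, 3:51, 4:36, 5:41, 6:4, 7:34.
Giant-step multiplier: 35^(-8) ≡ 35^(52-8) = 35^44 ≡ 42 (mod 53).
Giant steps γ_i = 33·42^i mod 53: γ_0=33, γ_1=8, γ_2=18, γ_3=14, γ_4=5, γ_5=51 (in table at j=3).
x = i·n + j = 5·8 + 3 = 43.
Check: 35^43 ≡ 33 (mod 53).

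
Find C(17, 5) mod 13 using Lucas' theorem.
0

Using Lucas' theorem:
Write n=17 and k=5 in base 13:
n in base 13: [1, 4]
k in base 13: [0, 5]
C(17,5) mod 13 = ∏ C(n_i, k_i) mod 13
Digit binomials (mod 13): C(1,0) = 1; C(4,5) = 0 (k_i > n_i)
Product: 1 × 0 = 0 ≡ 0 (mod 13)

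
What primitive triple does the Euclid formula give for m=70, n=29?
(4059, 4060, 5741)

Euclid's formula: a = m² - n², b = 2mn, c = m² + n²
m = 70, n = 29
a = 70² - 29² = 4900 - 841 = 4059
b = 2 × 70 × 29 = 4060
c = 70² + 29² = 4900 + 841 = 5741
Verification: 4059² + 4060² = 16475481 + 16483600 = 32959081 = 5741² ✓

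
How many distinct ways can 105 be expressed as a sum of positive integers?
342325709

p(n) counts ways to write n as a sum of positive integers (order ignored).
Euler's pentagonal recurrence: p(k) = p(k-1) + p(k-2) - p(k-5) - p(k-7) + p(k-12) + p(k-15) - ... (offsets j(3j∓1)/2, signs ++--, p(0)=1, p(<0)=0).
DP table for k = 0..104: p(0)=1, p(1)=1, p(2)=2, p(3)=3, p(4)=5, p(5)=7, p(6)=11, p(7)=15, p(8)=22, p(9)=30, p(10)=42, p(11)=56, p(12)=77, p(13)=101, p(14)=135, p(15)=176, p(16)=231, p(17)=297, p(18)=385, p(19)=490, p(20)=627, p(21)=792, p(22)=1002, p(23)=1255, p(24)=1575, p(25)=1958, p(26)=2436, p(27)=3010, p(28)=3718, p(29)=4565, p(30)=5604, p(31)=6842, p(32)=8349, p(33)=10143, p(34)=12310, p(35)=14883, p(36)=17977, p(37)=21637, p(38)=26015, p(39)=31185, p(40)=37338, p(41)=44583, p(42)=53174, p(43)=63261, p(44)=75175, p(45)=89134, p(46)=105558, p(47)=124754, p(48)=147273, p(49)=173525, p(50)=204226, p(51)=239943, p(52)=281589, p(53)=329931, p(54)=386155, p(55)=451276, p(56)=526823, p(57)=614154, p(58)=715220, p(59)=831820, p(60)=966467, p(61)=1121505, p(62)=1300156, p(63)=1505499, p(64)=1741630, p(65)=2012558, p(66)=2323520, p(67)=2679689, p(68)=3087735, p(69)=3554345, p(70)=4087968, p(71)=4697205, p(72)=5392783, p(73)=6185689, p(74)=7089500, p(75)=8118264, p(76)=9289091, p(77)=10619863, p(78)=12132164, p(79)=13848650, p(80)=15796476, p(81)=18004327, p(82)=20506255, p(83)=23338469, p(84)=26543660, p(85)=30167357, p(86)=34262962, p(87)=38887673, p(88)=44108109, p(89)=49995925, p(90)=56634173, p(91)=64112359, p(92)=72533807, p(93)=82010177, p(94)=92669720, p(95)=104651419, p(96)=118114304, p(97)=133230930, p(98)=150198136, p(99)=169229875, p(100)=190569292, p(101)=214481126, p(102)=241265379, p(103)=271248950, p(104)=304801365.
Final step: p(105) = p(104) + p(103) - p(100) - p(98) + p(93) + p(90) - p(83) - p(79) + p(70) + p(65) - p(54) - p(48) + p(35) + p(28) - p(13) - p(5)
= 304801365 + 271248950 - 190569292 - 150198136 + 82010177 + 56634173 - 23338469 - 13848650 + 4087968 + 2012558 - 386155 - 147273 + 14883 + 3718 - 101 - 7
= 342325709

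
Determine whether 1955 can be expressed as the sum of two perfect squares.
Not possible

Factorization: 1955 = 5 × 17 × 23
By Fermat: n is sum of two squares iff every prime p ≡ 3 (mod 4) appears to even power.
Prime(s) ≡ 3 (mod 4) with odd exponent: [(23, 1)]
Therefore 1955 cannot be expressed as a² + b².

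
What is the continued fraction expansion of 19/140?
[0; 7, 2, 1, 2, 2]

Euclidean algorithm steps:
19 = 0 × 140 + 19
140 = 7 × 19 + 7
19 = 2 × 7 + 5
7 = 1 × 5 + 2
5 = 2 × 2 + 1
2 = 2 × 1 + 0
Continued fraction: [0; 7, 2, 1, 2, 2]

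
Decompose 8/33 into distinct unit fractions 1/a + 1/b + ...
1/5 + 1/24 + 1/1320

Greedy algorithm:
8/33: ceiling(33/8) = 5, use 1/5
7/165: ceiling(165/7) = 24, use 1/24
1/1320: ceiling(1320/1) = 1320, use 1/1320
Result: 8/33 = 1/5 + 1/24 + 1/1320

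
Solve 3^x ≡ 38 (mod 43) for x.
4

Baby-step giant-step with step n = ⌈√43⌉ = 7.
Baby steps 3^j mod 43 (j:value) for j=0..6: 0:1, 1:3, 2:9, 3:27, 4:38, 5:28, 6:41.
h = 38 is already in the table at j=4, so x = 4.
Check: 3^4 ≡ 38 (mod 43).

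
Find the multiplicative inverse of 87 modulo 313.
18

gcd(87, 313) = 1, so the inverse exists.
Extended Euclidean algorithm on (313, 87):
313 = 3 × 87 + 52  ⟹  52 = (1)·313 + (-3)·87
87 = 1 × 52 + 35  ⟹  35 = (-1)·313 + (4)·87
52 = 1 × 35 + 17  ⟹  17 = (2)·313 + (-7)·87
35 = 2 × 17 + 1  ⟹  1 = (-5)·313 + (18)·87
So (18)·87 ≡ 1 (mod 313), i.e. 87^(-1) ≡ 18 (mod 313).
Check: 87 × 18 = 1566 ≡ 1 (mod 313)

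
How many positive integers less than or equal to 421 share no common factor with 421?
420

421 = 421
φ(n) = n × ∏(1 - 1/p) for each prime p dividing n
φ(421) = 421 × (1 - 1/421) = 420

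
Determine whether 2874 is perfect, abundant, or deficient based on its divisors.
abundant

Proper divisors of 2874: sum = 1 + 2 + 3 + 6 + 479 + 958 + 1437 = 2886
Since 2886 > 2874, 2874 is abundant.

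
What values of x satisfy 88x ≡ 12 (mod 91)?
x ≡ 87 (mod 91)

gcd(88, 91) = 1, which divides 12, so solutions exist.
Find 88^(-1) mod 91 by the extended Euclidean algorithm:
91 = 1 × 88 + 3  ⟹  3 = (1)·91 + (-1)·88
88 = 29 × 3 + 1  ⟹  1 = (-29)·91 + (30)·88
So (30)·88 ≡ 1 (mod 91), i.e. 88^(-1) ≡ 30 (mod 91).
x ≡ 30 × 12 = 360 ≡ 87 (mod 91).
Check: 88 × 87 = 7656 ≡ 12 (mod 91).
Unique solution: x ≡ 87 (mod 91)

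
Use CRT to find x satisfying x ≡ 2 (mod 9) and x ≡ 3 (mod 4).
11

Using Chinese Remainder Theorem:
M = 9 × 4 = 36
M1 = 4, M2 = 9
y1 = 4^(-1) mod 9 = 7
y2 = 9^(-1) mod 4 = 1
x = (2×4×7 + 3×9×1) mod 36 = 11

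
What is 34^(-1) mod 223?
164

gcd(34, 223) = 1, so the inverse exists.
Extended Euclidean algorithm on (223, 34):
223 = 6 × 34 + 19  ⟹  19 = (1)·223 + (-6)·34
34 = 1 × 19 + 15  ⟹  15 = (-1)·223 + (7)·34
19 = 1 × 15 + 4  ⟹  4 = (2)·223 + (-13)·34
15 = 3 × 4 + 3  ⟹  3 = (-7)·223 + (46)·34
4 = 1 × 3 + 1  ⟹  1 = (9)·223 + (-59)·34
So (-59)·34 ≡ 1 (mod 223), i.e. 34^(-1) ≡ -59 ≡ 164 (mod 223).
Check: 34 × 164 = 5576 ≡ 1 (mod 223)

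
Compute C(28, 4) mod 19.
12

Using Lucas' theorem:
Write n=28 and k=4 in base 19:
n in base 19: [1, 9]
k in base 19: [0, 4]
C(28,4) mod 19 = ∏ C(n_i, k_i) mod 19
Digit binomials (mod 19): C(1,0) = 1; C(9,4) = 126 ≡ 12
Product: 1 × 12 = 12 ≡ 12 (mod 19)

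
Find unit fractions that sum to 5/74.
1/15 + 1/1110

Greedy algorithm:
5/74: ceiling(74/5) = 15, use 1/15
1/1110: ceiling(1110/1) = 1110, use 1/1110
Result: 5/74 = 1/15 + 1/1110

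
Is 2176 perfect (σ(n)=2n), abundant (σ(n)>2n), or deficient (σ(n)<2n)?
abundant

Proper divisors of 2176: sum = 1 + 2 + 4 + 8 + 16 + 17 + 32 + 34 + 64 + 68 + 128 + 136 + 272 + 544 + 1088 = 2414
Since 2414 > 2176, 2176 is abundant.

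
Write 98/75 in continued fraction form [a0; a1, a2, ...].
[1; 3, 3, 1, 5]

Euclidean algorithm steps:
98 = 1 × 75 + 23
75 = 3 × 23 + 6
23 = 3 × 6 + 5
6 = 1 × 5 + 1
5 = 5 × 1 + 0
Continued fraction: [1; 3, 3, 1, 5]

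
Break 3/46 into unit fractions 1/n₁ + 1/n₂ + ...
1/16 + 1/368

Greedy algorithm:
3/46: ceiling(46/3) = 16, use 1/16
1/368: ceiling(368/1) = 368, use 1/368
Result: 3/46 = 1/16 + 1/368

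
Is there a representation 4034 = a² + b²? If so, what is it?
35² + 53² (a=35, b=53)

Factorization: 4034 = 2 × 2017
By Fermat: n is sum of two squares iff every prime p ≡ 3 (mod 4) appears to even power.
All primes ≡ 3 (mod 4) appear to even power.
Search a = 0, 1, 2, … for 4034 - a² a perfect square: first hit at a = 35: 4034 - 1225 = 2809 = 53².
4034 = 35² + 53² = 1225 + 2809 ✓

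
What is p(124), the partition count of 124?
2841940500

p(n) counts ways to write n as a sum of positive integers (order ignored).
Euler's pentagonal recurrence: p(k) = p(k-1) + p(k-2) - p(k-5) - p(k-7) + p(k-12) + p(k-15) - ... (offsets j(3j∓1)/2, signs ++--, p(0)=1, p(<0)=0).
DP table for k = 0..123: p(0)=1, p(1)=1, p(2)=2, p(3)=3, p(4)=5, p(5)=7, p(6)=11, p(7)=15, p(8)=22, p(9)=30, p(10)=42, p(11)=56, p(12)=77, p(13)=101, p(14)=135, p(15)=176, p(16)=231, p(17)=297, p(18)=385, p(19)=490, p(20)=627, p(21)=792, p(22)=1002, p(23)=1255, p(24)=1575, p(25)=1958, p(26)=2436, p(27)=3010, p(28)=3718, p(29)=4565, p(30)=5604, p(31)=6842, p(32)=8349, p(33)=10143, p(34)=12310, p(35)=14883, p(36)=17977, p(37)=21637, p(38)=26015, p(39)=31185, p(40)=37338, p(41)=44583, p(42)=53174, p(43)=63261, p(44)=75175, p(45)=89134, p(46)=105558, p(47)=124754, p(48)=147273, p(49)=173525, p(50)=204226, p(51)=239943, p(52)=281589, p(53)=329931, p(54)=386155, p(55)=451276, p(56)=526823, p(57)=614154, p(58)=715220, p(59)=831820, p(60)=966467, p(61)=1121505, p(62)=1300156, p(63)=1505499, p(64)=1741630, p(65)=2012558, p(66)=2323520, p(67)=2679689, p(68)=3087735, p(69)=3554345, p(70)=4087968, p(71)=4697205, p(72)=5392783, p(73)=6185689, p(74)=7089500, p(75)=8118264, p(76)=9289091, p(77)=10619863, p(78)=12132164, p(79)=13848650, p(80)=15796476, p(81)=18004327, p(82)=20506255, p(83)=23338469, p(84)=26543660, p(85)=30167357, p(86)=34262962, p(87)=38887673, p(88)=44108109, p(89)=49995925, p(90)=56634173, p(91)=64112359, p(92)=72533807, p(93)=82010177, p(94)=92669720, p(95)=104651419, p(96)=118114304, p(97)=133230930, p(98)=150198136, p(99)=169229875, p(100)=190569292, p(101)=214481126, p(102)=241265379, p(103)=271248950, p(104)=304801365, p(105)=342325709, p(106)=384276336, p(107)=431149389, p(108)=483502844, p(109)=541946240, p(110)=607163746, p(111)=679903203, p(112)=761002156, p(113)=851376628, p(114)=952050665, p(115)=1064144451, p(116)=1188908248, p(117)=1327710076, p(118)=1482074143, p(119)=1653668665, p(120)=1844349560, p(121)=2056148051, p(122)=2291320912, p(123)=2552338241.
Final step: p(124) = p(123) + p(122) - p(119) - p(117) + p(112) + p(109) - p(102) - p(98) + p(89) + p(84) - p(73) - p(67) + p(54) + p(47) - p(32) - p(24) + p(7)
= 2552338241 + 2291320912 - 1653668665 - 1327710076 + 761002156 + 541946240 - 241265379 - 150198136 + 49995925 + 26543660 - 6185689 - 2679689 + 386155 + 124754 - 8349 - 1575 + 15
= 2841940500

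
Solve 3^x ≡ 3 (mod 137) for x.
1

Baby-step giant-step with step n = ⌈√137⌉ = 12.
Baby steps 3^j mod 137 (j:value) for j=0..11: 0:1, 1:3, 2:9, 3:27, 4:81, 5:106, 6:44, 7:132, 8:122, 9:92, 10:2, 11:6.
h = 3 is already in the table at j=1, so x = 1.
Check: 3^1 ≡ 3 (mod 137).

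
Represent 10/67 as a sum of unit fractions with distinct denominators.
1/7 + 1/157 + 1/36817 + 1/2710946161

Greedy algorithm:
10/67: ceiling(67/10) = 7, use 1/7
3/469: ceiling(469/3) = 157, use 1/157
2/73633: ceiling(73633/2) = 36817, use 1/36817
1/2710946161: ceiling(2710946161/1) = 2710946161, use 1/2710946161
Result: 10/67 = 1/7 + 1/157 + 1/36817 + 1/2710946161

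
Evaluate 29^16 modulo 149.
28

Repeated squaring. Binary of 16 = 10000.
29^1 ≡ 29 (mod 149); 29^2 ≡ 96 (mod 149); 29^4 ≡ 127 (mod 149); 29^8 ≡ 37 (mod 149); 29^16 ≡ 28 (mod 149)
29^16 = 29^16 ≡ 28 (mod 149)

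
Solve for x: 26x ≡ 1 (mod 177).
143

gcd(26, 177) = 1, so the inverse exists.
Extended Euclidean algorithm on (177, 26):
177 = 6 × 26 + 21  ⟹  21 = (1)·177 + (-6)·26
26 = 1 × 21 + 5  ⟹  5 = (-1)·177 + (7)·26
21 = 4 × 5 + 1  ⟹  1 = (5)·177 + (-34)·26
So (-34)·26 ≡ 1 (mod 177), i.e. 26^(-1) ≡ -34 ≡ 143 (mod 177).
Check: 26 × 143 = 3718 ≡ 1 (mod 177)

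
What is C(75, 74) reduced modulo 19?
18

Using Lucas' theorem:
Write n=75 and k=74 in base 19:
n in base 19: [3, 18]
k in base 19: [3, 17]
C(75,74) mod 19 = ∏ C(n_i, k_i) mod 19
Digit binomials (mod 19): C(3,3) = 1; C(18,17) = 18
Product: 1 × 18 = 18 ≡ 18 (mod 19)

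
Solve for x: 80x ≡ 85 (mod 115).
x ≡ 14 (mod 23)

gcd(80, 115) = 5, which divides 85, so solutions exist.
Divide through by 5: 16x ≡ 17 (mod 23).
Find 16^(-1) mod 23 by the extended Euclidean algorithm:
23 = 1 × 16 + 7  ⟹  7 = (1)·23 + (-1)·16
16 = 2 × 7 + 2  ⟹  2 = (-2)·23 + (3)·16
7 = 3 × 2 + 1  ⟹  1 = (7)·23 + (-10)·16
So (-10)·16 ≡ 1 (mod 23), i.e. 16^(-1) ≡ -10 ≡ 13 (mod 23).
x ≡ 13 × 17 = 221 ≡ 14 (mod 23).
Check: 80 × 14 = 1120 ≡ 85 (mod 115).
x ≡ 14 (mod 23), giving 5 solutions mod 115.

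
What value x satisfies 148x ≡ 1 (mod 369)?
187

gcd(148, 369) = 1, so the inverse exists.
Extended Euclidean algorithm on (369, 148):
369 = 2 × 148 + 73  ⟹  73 = (1)·369 + (-2)·148
148 = 2 × 73 + 2  ⟹  2 = (-2)·369 + (5)·148
73 = 36 × 2 + 1  ⟹  1 = (73)·369 + (-182)·148
So (-182)·148 ≡ 1 (mod 369), i.e. 148^(-1) ≡ -182 ≡ 187 (mod 369).
Check: 148 × 187 = 27676 ≡ 1 (mod 369)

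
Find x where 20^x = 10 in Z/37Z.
24

Baby-step giant-step with step n = ⌈√37⌉ = 7.
Baby steps 20^j mod 37 (j:value) for j=0..6: 0:1, 1:20, 2:30, 3:8, 4:12, 5:18, 6:27.
Giant-step multiplier: 20^(-7) ≡ 20^(36-7) = 20^29 ≡ 32 (mod 37).
Giant steps γ_i = 10·32^i mod 37: γ_0=10, γ_1=24, γ_2=28, γ_3=8 (in table at j=3).
x = i·n + j = 3·7 + 3 = 24.
Check: 20^24 ≡ 10 (mod 37).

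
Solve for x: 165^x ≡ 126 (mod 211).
58

Baby-step giant-step with step n = ⌈√211⌉ = 15.
Baby steps 165^j mod 211 (j:value) for j=0..14: 0:1, 1:165, 2:6, 3:146, 4:36, 5:32, 6:5, 7:192, 8:30, 9:97, 10:180, 11:160, 12:25, 13:116, 14:150.
Giant-step multiplier: 165^(-15) ≡ 165^(210-15) = 165^195 ≡ 67 (mod 211).
Giant steps γ_i = 126·67^i mod 211: γ_0=126, γ_1=2, γ_2=134, γ_3=116 (in table at j=13).
x = i·n + j = 3·15 + 13 = 58.
Check: 165^58 ≡ 126 (mod 211).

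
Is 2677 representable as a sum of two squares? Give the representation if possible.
34² + 39² (a=34, b=39)

Factorization: 2677 = 2677
By Fermat: n is sum of two squares iff every prime p ≡ 3 (mod 4) appears to even power.
All primes ≡ 3 (mod 4) appear to even power.
Search a = 0, 1, 2, … for 2677 - a² a perfect square: first hit at a = 34: 2677 - 1156 = 1521 = 39².
2677 = 34² + 39² = 1156 + 1521 ✓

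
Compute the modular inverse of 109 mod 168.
37

gcd(109, 168) = 1, so the inverse exists.
Extended Euclidean algorithm on (168, 109):
168 = 1 × 109 + 59  ⟹  59 = (1)·168 + (-1)·109
109 = 1 × 59 + 50  ⟹  50 = (-1)·168 + (2)·109
59 = 1 × 50 + 9  ⟹  9 = (2)·168 + (-3)·109
50 = 5 × 9 + 5  ⟹  5 = (-11)·168 + (17)·109
9 = 1 × 5 + 4  ⟹  4 = (13)·168 + (-20)·109
5 = 1 × 4 + 1  ⟹  1 = (-24)·168 + (37)·109
So (37)·109 ≡ 1 (mod 168), i.e. 109^(-1) ≡ 37 (mod 168).
Check: 109 × 37 = 4033 ≡ 1 (mod 168)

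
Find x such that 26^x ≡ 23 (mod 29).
4

Baby-step giant-step with step n = ⌈√29⌉ = 6.
Baby steps 26^j mod 29 (j:value) for j=0..5: 0:1, 1:26, 2:9, 3:2, 4:23, 5:18.
h = 23 is already in the table at j=4, so x = 4.
Check: 26^4 ≡ 23 (mod 29).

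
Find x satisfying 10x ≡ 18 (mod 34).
x ≡ 12 (mod 17)

gcd(10, 34) = 2, which divides 18, so solutions exist.
Divide through by 2: 5x ≡ 9 (mod 17).
Find 5^(-1) mod 17 by the extended Euclidean algorithm:
17 = 3 × 5 + 2  ⟹  2 = (1)·17 + (-3)·5
5 = 2 × 2 + 1  ⟹  1 = (-2)·17 + (7)·5
So (7)·5 ≡ 1 (mod 17), i.e. 5^(-1) ≡ 7 (mod 17).
x ≡ 7 × 9 = 63 ≡ 12 (mod 17).
Check: 10 × 12 = 120 ≡ 18 (mod 34).
x ≡ 12 (mod 17), giving 2 solutions mod 34.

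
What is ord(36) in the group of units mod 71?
35

71 is prime, so ord(36) divides φ(71) = 70.
Divisors of 70: 1, 2, 5, 7, 10, 14, 35, 70.
Repeated squaring: 36^1 ≡ 36, 36^2 ≡ 18, 36^4 ≡ 40, 36^8 ≡ 38, 36^16 ≡ 24, 36^32 ≡ 8, 36^64 ≡ 64 (mod 71).
Test 36^d mod 71 for each divisor d in increasing order:
36^1 ≡ 36
36^2 ≡ 18
36^5 = 36^4·36^1 ≡ 20
36^7 = 36^4·36^2·36^1 ≡ 5
36^10 = 36^8·36^2 ≡ 45
36^14 = 36^8·36^4·36^2 ≡ 25
36^35 = 36^32·36^2·36^1 ≡ 1  ← first divisor giving 1
The order is 35.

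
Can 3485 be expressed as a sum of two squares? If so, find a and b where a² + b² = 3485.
2² + 59² (a=2, b=59)

Factorization: 3485 = 5 × 17 × 41
By Fermat: n is sum of two squares iff every prime p ≡ 3 (mod 4) appears to even power.
All primes ≡ 3 (mod 4) appear to even power.
Search a = 0, 1, 2, … for 3485 - a² a perfect square: first hit at a = 2: 3485 - 4 = 3481 = 59².
3485 = 2² + 59² = 4 + 3481 ✓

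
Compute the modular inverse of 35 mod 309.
53

gcd(35, 309) = 1, so the inverse exists.
Extended Euclidean algorithm on (309, 35):
309 = 8 × 35 + 29  ⟹  29 = (1)·309 + (-8)·35
35 = 1 × 29 + 6  ⟹  6 = (-1)·309 + (9)·35
29 = 4 × 6 + 5  ⟹  5 = (5)·309 + (-44)·35
6 = 1 × 5 + 1  ⟹  1 = (-6)·309 + (53)·35
So (53)·35 ≡ 1 (mod 309), i.e. 35^(-1) ≡ 53 (mod 309).
Check: 35 × 53 = 1855 ≡ 1 (mod 309)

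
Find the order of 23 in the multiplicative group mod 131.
130

131 is prime, so ord(23) divides φ(131) = 130.
Divisors of 130: 1, 2, 5, 10, 13, 26, 65, 130.
Repeated squaring: 23^1 ≡ 23, 23^2 ≡ 5, 23^4 ≡ 25, 23^8 ≡ 101, 23^16 ≡ 114, 23^32 ≡ 27, 23^64 ≡ 74, 23^128 ≡ 105 (mod 131).
Test 23^d mod 131 for each divisor d in increasing order:
23^1 ≡ 23
23^2 ≡ 5
23^5 = 23^4·23^1 ≡ 51
23^10 = 23^8·23^2 ≡ 112
23^13 = 23^8·23^4·23^1 ≡ 42
23^26 = 23^16·23^8·23^2 ≡ 61
23^65 = 23^64·23^1 ≡ 130
23^130 = 23^128·23^2 ≡ 1  ← first divisor giving 1
The order is 130.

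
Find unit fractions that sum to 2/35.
1/18 + 1/630

Greedy algorithm:
2/35: ceiling(35/2) = 18, use 1/18
1/630: ceiling(630/1) = 630, use 1/630
Result: 2/35 = 1/18 + 1/630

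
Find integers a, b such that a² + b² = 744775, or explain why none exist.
Not possible

Factorization: 744775 = 5^2 × 31^3
By Fermat: n is sum of two squares iff every prime p ≡ 3 (mod 4) appears to even power.
Prime(s) ≡ 3 (mod 4) with odd exponent: [(31, 3)]
Therefore 744775 cannot be expressed as a² + b².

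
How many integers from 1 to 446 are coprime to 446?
222

446 = 2 × 223
φ(n) = n × ∏(1 - 1/p) for each prime p dividing n
φ(446) = 446 × (1 - 1/2) × (1 - 1/223) = 222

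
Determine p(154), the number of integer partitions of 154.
60356673280

p(n) counts ways to write n as a sum of positive integers (order ignored).
Euler's pentagonal recurrence: p(k) = p(k-1) + p(k-2) - p(k-5) - p(k-7) + p(k-12) + p(k-15) - ... (offsets j(3j∓1)/2, signs ++--, p(0)=1, p(<0)=0).
DP table for k = 0..153: p(0)=1, p(1)=1, p(2)=2, p(3)=3, p(4)=5, p(5)=7, p(6)=11, p(7)=15, p(8)=22, p(9)=30, p(10)=42, p(11)=56, p(12)=77, p(13)=101, p(14)=135, p(15)=176, p(16)=231, p(17)=297, p(18)=385, p(19)=490, p(20)=627, p(21)=792, p(22)=1002, p(23)=1255, p(24)=1575, p(25)=1958, p(26)=2436, p(27)=3010, p(28)=3718, p(29)=4565, p(30)=5604, p(31)=6842, p(32)=8349, p(33)=10143, p(34)=12310, p(35)=14883, p(36)=17977, p(37)=21637, p(38)=26015, p(39)=31185, p(40)=37338, p(41)=44583, p(42)=53174, p(43)=63261, p(44)=75175, p(45)=89134, p(46)=105558, p(47)=124754, p(48)=147273, p(49)=173525, p(50)=204226, p(51)=239943, p(52)=281589, p(53)=329931, p(54)=386155, p(55)=451276, p(56)=526823, p(57)=614154, p(58)=715220, p(59)=831820, p(60)=966467, p(61)=1121505, p(62)=1300156, p(63)=1505499, p(64)=1741630, p(65)=2012558, p(66)=2323520, p(67)=2679689, p(68)=3087735, p(69)=3554345, p(70)=4087968, p(71)=4697205, p(72)=5392783, p(73)=6185689, p(74)=7089500, p(75)=8118264, p(76)=9289091, p(77)=10619863, p(78)=12132164, p(79)=13848650, p(80)=15796476, p(81)=18004327, p(82)=20506255, p(83)=23338469, p(84)=26543660, p(85)=30167357, p(86)=34262962, p(87)=38887673, p(88)=44108109, p(89)=49995925, p(90)=56634173, p(91)=64112359, p(92)=72533807, p(93)=82010177, p(94)=92669720, p(95)=104651419, p(96)=118114304, p(97)=133230930, p(98)=150198136, p(99)=169229875, p(100)=190569292, p(101)=214481126, p(102)=241265379, p(103)=271248950, p(104)=304801365, p(105)=342325709, p(106)=384276336, p(107)=431149389, p(108)=483502844, p(109)=541946240, p(110)=607163746, p(111)=679903203, p(112)=761002156, p(113)=851376628, p(114)=952050665, p(115)=1064144451, p(116)=1188908248, p(117)=1327710076, p(118)=1482074143, p(119)=1653668665, p(120)=1844349560, p(121)=2056148051, p(122)=2291320912, p(123)=2552338241, p(124)=2841940500, p(125)=3163127352, p(126)=3519222692, p(127)=3913864295, p(128)=4351078600, p(129)=4835271870, p(130)=5371315400, p(131)=5964539504, p(132)=6620830889, p(133)=7346629512, p(134)=8149040695, p(135)=9035836076, p(136)=10015581680, p(137)=11097645016, p(138)=12292341831, p(139)=13610949895, p(140)=15065878135, p(141)=16670689208, p(142)=18440293320, p(143)=20390982757, p(144)=22540654445, p(145)=24908858009, p(146)=27517052599, p(147)=30388671978, p(148)=33549419497, p(149)=37027355200, p(150)=40853235313, p(151)=45060624582, p(152)=49686288421, p(153)=54770336324.
Final step: p(154) = p(153) + p(152) - p(149) - p(147) + p(142) + p(139) - p(132) - p(128) + p(119) + p(114) - p(103) - p(97) + p(84) + p(77) - p(62) - p(54) + p(37) + p(28) - p(9)
= 54770336324 + 49686288421 - 37027355200 - 30388671978 + 18440293320 + 13610949895 - 6620830889 - 4351078600 + 1653668665 + 952050665 - 271248950 - 133230930 + 26543660 + 10619863 - 1300156 - 386155 + 21637 + 3718 - 30
= 60356673280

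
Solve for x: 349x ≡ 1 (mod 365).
114

gcd(349, 365) = 1, so the inverse exists.
Extended Euclidean algorithm on (365, 349):
365 = 1 × 349 + 16  ⟹  16 = (1)·365 + (-1)·349
349 = 21 × 16 + 13  ⟹  13 = (-21)·365 + (22)·349
16 = 1 × 13 + 3  ⟹  3 = (22)·365 + (-23)·349
13 = 4 × 3 + 1  ⟹  1 = (-109)·365 + (114)·349
So (114)·349 ≡ 1 (mod 365), i.e. 349^(-1) ≡ 114 (mod 365).
Check: 349 × 114 = 39786 ≡ 1 (mod 365)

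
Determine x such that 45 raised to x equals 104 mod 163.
54

Baby-step giant-step with step n = ⌈√163⌉ = 13.
Baby steps 45^j mod 163 (j:value) for j=0..12: 0:1, 1:45, 2:69, 3:8, 4:34, 5:63, 6:64, 7:109, 8:15, 9:23, 10:57, 11:120, 12:21.
Giant-step multiplier: 45^(-13) ≡ 45^(162-13) = 45^149 ≡ 79 (mod 163).
Giant steps γ_i = 104·79^i mod 163: γ_0=104, γ_1=66, γ_2=161, γ_3=5, γ_4=69 (in table at j=2).
x = i·n + j = 4·13 + 2 = 54.
Check: 45^54 ≡ 104 (mod 163).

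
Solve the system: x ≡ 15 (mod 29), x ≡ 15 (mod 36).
15

Using Chinese Remainder Theorem:
M = 29 × 36 = 1044
M1 = 36, M2 = 29
y1 = 36^(-1) mod 29 = 25
y2 = 29^(-1) mod 36 = 5
x = (15×36×25 + 15×29×5) mod 1044 = 15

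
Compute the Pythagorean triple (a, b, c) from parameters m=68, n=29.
(3783, 3944, 5465)

Euclid's formula: a = m² - n², b = 2mn, c = m² + n²
m = 68, n = 29
a = 68² - 29² = 4624 - 841 = 3783
b = 2 × 68 × 29 = 3944
c = 68² + 29² = 4624 + 841 = 5465
Verification: 3783² + 3944² = 14311089 + 15555136 = 29866225 = 5465² ✓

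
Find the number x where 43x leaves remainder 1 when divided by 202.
47

gcd(43, 202) = 1, so the inverse exists.
Extended Euclidean algorithm on (202, 43):
202 = 4 × 43 + 30  ⟹  30 = (1)·202 + (-4)·43
43 = 1 × 30 + 13  ⟹  13 = (-1)·202 + (5)·43
30 = 2 × 13 + 4  ⟹  4 = (3)·202 + (-14)·43
13 = 3 × 4 + 1  ⟹  1 = (-10)·202 + (47)·43
So (47)·43 ≡ 1 (mod 202), i.e. 43^(-1) ≡ 47 (mod 202).
Check: 43 × 47 = 2021 ≡ 1 (mod 202)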